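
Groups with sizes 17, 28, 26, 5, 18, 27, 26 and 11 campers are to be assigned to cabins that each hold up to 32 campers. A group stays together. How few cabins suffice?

Total = 28 + 27 + 26 + 26 + 18 + 17 + 11 + 5 = 158 campers.
Lower bound: ⌈158/32⌉ = 5 cabins.
Also, 6 groups each exceed 16 campers, and no two of those can share a cabin, so at least 6 cabins are needed.
A packing using 6 cabins:
  cabin 1: 28 = 28
  cabin 2: 27 + 5 = 32
  cabin 3: 26 = 26
  cabin 4: 26 = 26
  cabin 5: 18 + 11 = 29
  cabin 6: 17 = 17
This matches the lower bound, so 6 is optimal.

6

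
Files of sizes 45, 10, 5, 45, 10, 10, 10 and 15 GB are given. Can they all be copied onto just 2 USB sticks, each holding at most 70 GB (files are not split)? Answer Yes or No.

Total = 150 GB; ⌈150/70⌉ = 3.
At least 3 USB sticks are required, but only 2 are allowed.

No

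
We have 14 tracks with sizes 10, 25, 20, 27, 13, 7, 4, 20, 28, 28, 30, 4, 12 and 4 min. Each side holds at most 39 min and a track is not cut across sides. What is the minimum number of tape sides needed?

7

Total = 30 + 28 + 28 + 27 + 25 + 20 + 20 + 13 + 12 + 10 + 7 + 4 + 4 + 4 = 232 min.
Lower bound: ⌈232/39⌉ = 6 tape sides.
Also, 7 tracks each exceed 39/2 min, and no two of those can share a side, so at least 7 tape sides are needed.
A packing using 7 tape sides:
  side 1: 30 + 7 = 37
  side 2: 28 + 10 = 38
  side 3: 28 + 4 + 4 = 36
  side 4: 27 + 12 = 39
  side 5: 25 + 13 = 38
  side 6: 20 + 4 = 24
  side 7: 20 = 20
This matches the lower bound, so 7 is optimal.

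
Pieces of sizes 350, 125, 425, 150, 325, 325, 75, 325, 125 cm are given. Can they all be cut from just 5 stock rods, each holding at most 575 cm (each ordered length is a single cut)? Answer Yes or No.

A valid assignment using 5 stock rods:
  stock rod 1: 425 + 150 = 575
  stock rod 2: 350 + 125 + 75 = 550
  stock rod 3: 325 + 125 = 450
  stock rod 4: 325 = 325
  stock rod 5: 325 = 325
Every load is within 575 cm, so 5 stock rods suffice.

Yes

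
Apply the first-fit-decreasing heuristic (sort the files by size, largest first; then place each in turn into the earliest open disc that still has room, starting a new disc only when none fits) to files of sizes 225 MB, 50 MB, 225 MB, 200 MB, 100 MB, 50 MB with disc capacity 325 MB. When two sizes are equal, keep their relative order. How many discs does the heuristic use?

3

Sorted descending: 225, 225, 200, 100, 50, 50.
  225 → disc 1 (new)  [load 225/325]
  225 → disc 2 (new)  [load 225/325]
  200 → disc 3 (new)  [load 200/325]
  100 → disc 1  [load 325/325]
  50 → disc 2  [load 275/325]
  50 → disc 2  [load 325/325]
3 discs opened.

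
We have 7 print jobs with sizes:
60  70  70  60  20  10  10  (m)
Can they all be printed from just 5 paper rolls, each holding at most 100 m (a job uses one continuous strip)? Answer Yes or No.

A valid assignment using 4 paper rolls:
  roll 1: 70 + 20 + 10 = 100
  roll 2: 70 + 10 = 80
  roll 3: 60 = 60
  roll 4: 60 = 60
That uses only 4 ≤ 5, so 5 paper rolls are enough.

Yes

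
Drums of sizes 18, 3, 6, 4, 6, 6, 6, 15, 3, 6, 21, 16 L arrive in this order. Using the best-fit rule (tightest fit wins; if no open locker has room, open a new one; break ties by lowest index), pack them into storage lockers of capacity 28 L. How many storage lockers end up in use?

  18 → locker 1 (new)  [load 18/28]
  3 → locker 1  [load 21/28]
  6 → locker 1  [load 27/28]
  4 → locker 2 (new)  [load 4/28]
  6 → locker 2  [load 10/28]
  6 → locker 2  [load 16/28]
  6 → locker 2  [load 22/28]
  15 → locker 3 (new)  [load 15/28]
  3 → locker 2  [load 25/28]
  6 → locker 3  [load 21/28]
  21 → locker 4 (new)  [load 21/28]
  16 → locker 5 (new)  [load 16/28]
5 storage lockers opened.

5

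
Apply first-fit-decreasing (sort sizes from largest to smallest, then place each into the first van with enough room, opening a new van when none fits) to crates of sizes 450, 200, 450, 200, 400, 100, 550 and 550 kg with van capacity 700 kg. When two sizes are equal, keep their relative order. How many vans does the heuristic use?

5

Sorted descending: 550, 550, 450, 450, 400, 200, 200, 100.
  550 → van 1 (new)  [load 550/700]
  550 → van 2 (new)  [load 550/700]
  450 → van 3 (new)  [load 450/700]
  450 → van 4 (new)  [load 450/700]
  400 → van 5 (new)  [load 400/700]
  200 → van 3  [load 650/700]
  200 → van 4  [load 650/700]
  100 → van 1  [load 650/700]
5 vans opened.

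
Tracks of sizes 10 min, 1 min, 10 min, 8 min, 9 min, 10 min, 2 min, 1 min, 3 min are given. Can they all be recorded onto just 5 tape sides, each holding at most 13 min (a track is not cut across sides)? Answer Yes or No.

Yes

A valid assignment using 5 tape sides:
  side 1: 10 + 3 = 13
  side 2: 10 + 2 + 1 = 13
  side 3: 10 + 1 = 11
  side 4: 9 = 9
  side 5: 8 = 8
Every load is within 13 min, so 5 tape sides suffice.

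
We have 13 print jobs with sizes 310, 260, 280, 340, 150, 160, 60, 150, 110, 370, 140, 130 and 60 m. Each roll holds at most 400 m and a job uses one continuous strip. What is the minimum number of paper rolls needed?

Total = 370 + 340 + 310 + 280 + 260 + 160 + 150 + 150 + 140 + 130 + 110 + 60 + 60 = 2520 m.
Lower bound: ⌈2520/400⌉ = 7 paper rolls.
A packing using 7 paper rolls:
  roll 1: 370 = 370
  roll 2: 340 + 60 = 400
  roll 3: 310 + 60 = 370
  roll 4: 280 + 110 = 390
  roll 5: 260 + 140 = 400
  roll 6: 160 + 150 = 310
  roll 7: 150 + 130 = 280
This matches the lower bound, so 7 is optimal.

7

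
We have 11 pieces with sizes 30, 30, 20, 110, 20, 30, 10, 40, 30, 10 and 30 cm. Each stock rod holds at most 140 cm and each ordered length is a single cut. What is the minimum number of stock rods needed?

Total = 110 + 40 + 30 + 30 + 30 + 30 + 30 + 20 + 20 + 10 + 10 = 360 cm.
Lower bound: ⌈360/140⌉ = 3 stock rods.
A packing using 3 stock rods:
  stock rod 1: 110 + 30 = 140
  stock rod 2: 40 + 30 + 30 + 30 + 10 = 140
  stock rod 3: 30 + 20 + 20 + 10 = 80
This matches the lower bound, so 3 is optimal.

3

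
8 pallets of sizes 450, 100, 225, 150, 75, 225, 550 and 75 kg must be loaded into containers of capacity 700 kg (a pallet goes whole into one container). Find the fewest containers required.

Total = 550 + 450 + 225 + 225 + 150 + 100 + 75 + 75 = 1850 kg.
Lower bound: ⌈1850/700⌉ = 3 containers.
A packing using 3 containers:
  container 1: 550 + 150 = 700
  container 2: 450 + 225 = 675
  container 3: 225 + 100 + 75 + 75 = 475
This matches the lower bound, so 3 is optimal.

3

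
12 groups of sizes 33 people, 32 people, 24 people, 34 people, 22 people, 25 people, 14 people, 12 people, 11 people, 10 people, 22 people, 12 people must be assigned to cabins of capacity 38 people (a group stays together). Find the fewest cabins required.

8

Total = 34 + 33 + 32 + 25 + 24 + 22 + 22 + 14 + 12 + 12 + 11 + 10 = 251 people.
Lower bound: ⌈251/38⌉ = 7 cabins.
A packing using 8 cabins:
  cabin 1: 34 = 34
  cabin 2: 33 = 33
  cabin 3: 32 = 32
  cabin 4: 25 + 12 = 37
  cabin 5: 24 + 14 = 38
  cabin 6: 22 + 12 = 34
  cabin 7: 22 + 11 = 33
  cabin 8: 10 = 10
No arrangement into 7 cabins stays within capacity, so 8 is optimal.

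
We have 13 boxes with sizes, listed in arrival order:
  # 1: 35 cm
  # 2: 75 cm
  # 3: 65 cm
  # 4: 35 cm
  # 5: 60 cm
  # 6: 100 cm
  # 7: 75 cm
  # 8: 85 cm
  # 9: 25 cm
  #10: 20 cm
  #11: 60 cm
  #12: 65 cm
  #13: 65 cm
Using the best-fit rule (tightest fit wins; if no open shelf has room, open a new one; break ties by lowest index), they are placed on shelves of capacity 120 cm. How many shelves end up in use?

8

  35 → shelf 1 (new)  [load 35/120]
  75 → shelf 1  [load 110/120]
  65 → shelf 2 (new)  [load 65/120]
  35 → shelf 2  [load 100/120]
  60 → shelf 3 (new)  [load 60/120]
  100 → shelf 4 (new)  [load 100/120]
  75 → shelf 5 (new)  [load 75/120]
  85 → shelf 6 (new)  [load 85/120]
  25 → shelf 6  [load 110/120]
  20 → shelf 2  [load 120/120]
  60 → shelf 3  [load 120/120]
  65 → shelf 7 (new)  [load 65/120]
  65 → shelf 8 (new)  [load 65/120]
8 shelves opened.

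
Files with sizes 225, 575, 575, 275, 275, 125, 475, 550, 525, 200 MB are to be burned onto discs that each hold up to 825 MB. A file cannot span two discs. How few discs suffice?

Total = 575 + 575 + 550 + 525 + 475 + 275 + 275 + 225 + 200 + 125 = 3800 MB.
Lower bound: ⌈3800/825⌉ = 5 discs.
A packing using 5 discs:
  disc 1: 575 + 225 = 800
  disc 2: 575 + 200 = 775
  disc 3: 550 + 275 = 825
  disc 4: 525 + 275 = 800
  disc 5: 475 + 125 = 600
This matches the lower bound, so 5 is optimal.

5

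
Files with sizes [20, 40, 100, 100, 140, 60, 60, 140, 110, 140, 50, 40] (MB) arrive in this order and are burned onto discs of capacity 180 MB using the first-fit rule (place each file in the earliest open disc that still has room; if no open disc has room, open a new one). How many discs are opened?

7

  20 → disc 1 (new)  [load 20/180]
  40 → disc 1  [load 60/180]
  100 → disc 1  [load 160/180]
  100 → disc 2 (new)  [load 100/180]
  140 → disc 3 (new)  [load 140/180]
  60 → disc 2  [load 160/180]
  60 → disc 4 (new)  [load 60/180]
  140 → disc 5 (new)  [load 140/180]
  110 → disc 4  [load 170/180]
  140 → disc 6 (new)  [load 140/180]
  50 → disc 7 (new)  [load 50/180]
  40 → disc 3  [load 180/180]
7 discs opened.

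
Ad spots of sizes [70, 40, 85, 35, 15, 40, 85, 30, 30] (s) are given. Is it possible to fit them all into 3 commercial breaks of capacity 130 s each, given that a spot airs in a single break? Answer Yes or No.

Total = 430 s; ⌈430/130⌉ = 4.
At least 4 commercial breaks are required, but only 3 are allowed.

No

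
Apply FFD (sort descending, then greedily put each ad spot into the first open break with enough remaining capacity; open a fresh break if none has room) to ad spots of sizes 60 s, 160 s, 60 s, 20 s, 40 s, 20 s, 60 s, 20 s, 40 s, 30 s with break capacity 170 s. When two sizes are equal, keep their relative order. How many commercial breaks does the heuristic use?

Sorted descending: 160, 60, 60, 60, 40, 40, 30, 20, 20, 20.
  160 → break 1 (new)  [load 160/170]
  60 → break 2 (new)  [load 60/170]
  60 → break 2  [load 120/170]
  60 → break 3 (new)  [load 60/170]
  40 → break 2  [load 160/170]
  40 → break 3  [load 100/170]
  30 → break 3  [load 130/170]
  20 → break 3  [load 150/170]
  20 → break 3  [load 170/170]
  20 → break 4 (new)  [load 20/170]
4 commercial breaks opened.

4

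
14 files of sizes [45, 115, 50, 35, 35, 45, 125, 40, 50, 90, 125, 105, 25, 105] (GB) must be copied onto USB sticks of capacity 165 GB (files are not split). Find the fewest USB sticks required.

7

Total = 125 + 125 + 115 + 105 + 105 + 90 + 50 + 50 + 45 + 45 + 40 + 35 + 35 + 25 = 990 GB.
Lower bound: ⌈990/165⌉ = 6 USB sticks.
A packing using 7 USB sticks:
  USB stick 1: 125 + 40 = 165
  USB stick 2: 125 + 35 = 160
  USB stick 3: 115 + 50 = 165
  USB stick 4: 105 + 50 = 155
  USB stick 5: 105 + 45 = 150
  USB stick 6: 90 + 45 + 25 = 160
  USB stick 7: 35 = 35
No arrangement into 6 USB sticks stays within capacity, so 7 is optimal.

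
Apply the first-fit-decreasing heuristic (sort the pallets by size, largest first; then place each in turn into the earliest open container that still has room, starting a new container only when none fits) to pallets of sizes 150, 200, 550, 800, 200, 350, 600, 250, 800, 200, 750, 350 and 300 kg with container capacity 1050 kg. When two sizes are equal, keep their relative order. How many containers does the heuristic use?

Sorted descending: 800, 800, 750, 600, 550, 350, 350, 300, 250, 200, 200, 200, 150.
  800 → container 1 (new)  [load 800/1050]
  800 → container 2 (new)  [load 800/1050]
  750 → container 3 (new)  [load 750/1050]
  600 → container 4 (new)  [load 600/1050]
  550 → container 5 (new)  [load 550/1050]
  350 → container 4  [load 950/1050]
  350 → container 5  [load 900/1050]
  300 → container 3  [load 1050/1050]
  250 → container 1  [load 1050/1050]
  200 → container 2  [load 1000/1050]
  200 → container 6 (new)  [load 200/1050]
  200 → container 6  [load 400/1050]
  150 → container 5  [load 1050/1050]
6 containers opened.

6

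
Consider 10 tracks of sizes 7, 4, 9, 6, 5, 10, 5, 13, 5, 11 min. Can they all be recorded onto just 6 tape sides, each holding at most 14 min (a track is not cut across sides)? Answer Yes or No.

A valid assignment using 6 tape sides:
  side 1: 13 = 13
  side 2: 11 = 11
  side 3: 10 + 4 = 14
  side 4: 9 + 5 = 14
  side 5: 7 + 6 = 13
  side 6: 5 + 5 = 10
Every load is within 14 min, so 6 tape sides suffice.

Yes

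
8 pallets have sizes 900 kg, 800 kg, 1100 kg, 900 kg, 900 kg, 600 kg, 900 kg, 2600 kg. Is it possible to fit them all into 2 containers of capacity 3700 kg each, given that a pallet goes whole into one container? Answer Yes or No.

Total = 8700 kg; ⌈8700/3700⌉ = 3.
At least 3 containers are required, but only 2 are allowed.

No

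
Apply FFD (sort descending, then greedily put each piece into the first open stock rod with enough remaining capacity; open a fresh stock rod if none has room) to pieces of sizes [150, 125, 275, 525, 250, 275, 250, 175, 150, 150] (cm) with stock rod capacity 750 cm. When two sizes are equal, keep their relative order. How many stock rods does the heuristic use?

4

Sorted descending: 525, 275, 275, 250, 250, 175, 150, 150, 150, 125.
  525 → stock rod 1 (new)  [load 525/750]
  275 → stock rod 2 (new)  [load 275/750]
  275 → stock rod 2  [load 550/750]
  250 → stock rod 3 (new)  [load 250/750]
  250 → stock rod 3  [load 500/750]
  175 → stock rod 1  [load 700/750]
  150 → stock rod 2  [load 700/750]
  150 → stock rod 3  [load 650/750]
  150 → stock rod 4 (new)  [load 150/750]
  125 → stock rod 4  [load 275/750]
4 stock rods opened.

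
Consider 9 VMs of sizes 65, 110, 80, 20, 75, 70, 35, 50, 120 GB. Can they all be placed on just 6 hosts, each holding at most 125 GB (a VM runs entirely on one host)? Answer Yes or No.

Yes

A valid assignment using 6 hosts:
  host 1: 120 = 120
  host 2: 110 = 110
  host 3: 80 + 35 = 115
  host 4: 75 + 50 = 125
  host 5: 70 + 20 = 90
  host 6: 65 = 65
Every load is within 125 GB, so 6 hosts suffice.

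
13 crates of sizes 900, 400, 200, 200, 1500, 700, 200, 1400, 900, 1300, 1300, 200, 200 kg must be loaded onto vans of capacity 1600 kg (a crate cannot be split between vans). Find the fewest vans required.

Total = 1500 + 1400 + 1300 + 1300 + 900 + 900 + 700 + 400 + 200 + 200 + 200 + 200 + 200 = 9400 kg.
Lower bound: ⌈9400/1600⌉ = 6 vans.
A packing using 7 vans:
  van 1: 1500 = 1500
  van 2: 1400 + 200 = 1600
  van 3: 1300 + 200 = 1500
  van 4: 1300 + 200 = 1500
  van 5: 900 + 700 = 1600
  van 6: 900 + 400 + 200 = 1500
  van 7: 200 = 200
No arrangement into 6 vans stays within capacity, so 7 is optimal.

7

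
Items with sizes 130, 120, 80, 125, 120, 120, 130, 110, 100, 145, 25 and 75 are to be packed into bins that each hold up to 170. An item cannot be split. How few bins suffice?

Total = 145 + 130 + 130 + 125 + 120 + 120 + 120 + 110 + 100 + 80 + 75 + 25 = 1280.
Lower bound: ⌈1280/170⌉ = 8 bins.
Also, 9 items each exceed 85, and no two of those can share a bin, so at least 9 bins are needed.
A packing using 10 bins:
  bin 1: 145 + 25 = 170
  bin 2: 130 = 130
  bin 3: 130 = 130
  bin 4: 125 = 125
  bin 5: 120 = 120
  bin 6: 120 = 120
  bin 7: 120 = 120
  bin 8: 110 = 110
  bin 9: 100 = 100
  bin 10: 80 + 75 = 155
No arrangement into 9 bins stays within capacity, so 10 is optimal.

10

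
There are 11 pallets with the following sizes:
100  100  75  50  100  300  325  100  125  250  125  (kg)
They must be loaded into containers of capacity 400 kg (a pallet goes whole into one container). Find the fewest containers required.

5

Total = 325 + 300 + 250 + 125 + 125 + 100 + 100 + 100 + 100 + 75 + 50 = 1650 kg.
Lower bound: ⌈1650/400⌉ = 5 containers.
A packing using 5 containers:
  container 1: 325 + 75 = 400
  container 2: 300 + 100 = 400
  container 3: 250 + 125 = 375
  container 4: 125 + 100 + 100 + 50 = 375
  container 5: 100 = 100
This matches the lower bound, so 5 is optimal.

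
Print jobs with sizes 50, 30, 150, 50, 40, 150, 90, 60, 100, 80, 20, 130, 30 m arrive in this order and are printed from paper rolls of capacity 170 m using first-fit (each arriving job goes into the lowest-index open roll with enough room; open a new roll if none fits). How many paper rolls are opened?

7

  50 → roll 1 (new)  [load 50/170]
  30 → roll 1  [load 80/170]
  150 → roll 2 (new)  [load 150/170]
  50 → roll 1  [load 130/170]
  40 → roll 1  [load 170/170]
  150 → roll 3 (new)  [load 150/170]
  90 → roll 4 (new)  [load 90/170]
  60 → roll 4  [load 150/170]
  100 → roll 5 (new)  [load 100/170]
  80 → roll 6 (new)  [load 80/170]
  20 → roll 2  [load 170/170]
  130 → roll 7 (new)  [load 130/170]
  30 → roll 5  [load 130/170]
7 paper rolls opened.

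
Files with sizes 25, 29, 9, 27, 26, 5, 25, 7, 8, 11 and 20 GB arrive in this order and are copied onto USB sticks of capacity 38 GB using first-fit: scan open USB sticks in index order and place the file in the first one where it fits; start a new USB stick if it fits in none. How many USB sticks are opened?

  25 → USB stick 1 (new)  [load 25/38]
  29 → USB stick 2 (new)  [load 29/38]
  9 → USB stick 1  [load 34/38]
  27 → USB stick 3 (new)  [load 27/38]
  26 → USB stick 4 (new)  [load 26/38]
  5 → USB stick 2  [load 34/38]
  25 → USB stick 5 (new)  [load 25/38]
  7 → USB stick 3  [load 34/38]
  8 → USB stick 4  [load 34/38]
  11 → USB stick 5  [load 36/38]
  20 → USB stick 6 (new)  [load 20/38]
6 USB sticks opened.

6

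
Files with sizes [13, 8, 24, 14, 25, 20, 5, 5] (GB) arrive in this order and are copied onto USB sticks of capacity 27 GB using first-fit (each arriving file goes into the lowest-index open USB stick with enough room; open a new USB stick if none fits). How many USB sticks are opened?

  13 → USB stick 1 (new)  [load 13/27]
  8 → USB stick 1  [load 21/27]
  24 → USB stick 2 (new)  [load 24/27]
  14 → USB stick 3 (new)  [load 14/27]
  25 → USB stick 4 (new)  [load 25/27]
  20 → USB stick 5 (new)  [load 20/27]
  5 → USB stick 1  [load 26/27]
  5 → USB stick 3  [load 19/27]
5 USB sticks opened.

5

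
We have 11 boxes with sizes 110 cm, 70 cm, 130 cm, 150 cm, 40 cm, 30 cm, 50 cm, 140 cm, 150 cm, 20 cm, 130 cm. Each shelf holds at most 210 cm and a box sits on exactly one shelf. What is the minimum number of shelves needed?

Total = 150 + 150 + 140 + 130 + 130 + 110 + 70 + 50 + 40 + 30 + 20 = 1020 cm.
Lower bound: ⌈1020/210⌉ = 5 shelves.
Also, 6 boxes each exceed 105 cm, and no two of those can share a shelf, so at least 6 shelves are needed.
A packing using 6 shelves:
  shelf 1: 150 + 50 = 200
  shelf 2: 150 + 40 + 20 = 210
  shelf 3: 140 + 70 = 210
  shelf 4: 130 + 30 = 160
  shelf 5: 130 = 130
  shelf 6: 110 = 110
This matches the lower bound, so 6 is optimal.

6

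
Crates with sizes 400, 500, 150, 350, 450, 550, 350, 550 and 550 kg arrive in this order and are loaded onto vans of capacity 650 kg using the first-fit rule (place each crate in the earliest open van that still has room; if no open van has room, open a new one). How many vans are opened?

8

  400 → van 1 (new)  [load 400/650]
  500 → van 2 (new)  [load 500/650]
  150 → van 1  [load 550/650]
  350 → van 3 (new)  [load 350/650]
  450 → van 4 (new)  [load 450/650]
  550 → van 5 (new)  [load 550/650]
  350 → van 6 (new)  [load 350/650]
  550 → van 7 (new)  [load 550/650]
  550 → van 8 (new)  [load 550/650]
8 vans opened.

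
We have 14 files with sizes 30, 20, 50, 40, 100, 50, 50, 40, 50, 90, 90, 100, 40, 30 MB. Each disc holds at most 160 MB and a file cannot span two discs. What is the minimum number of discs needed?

5

Total = 100 + 100 + 90 + 90 + 50 + 50 + 50 + 50 + 40 + 40 + 40 + 30 + 30 + 20 = 780 MB.
Lower bound: ⌈780/160⌉ = 5 discs.
A packing using 5 discs:
  disc 1: 100 + 50 = 150
  disc 2: 100 + 50 = 150
  disc 3: 90 + 50 + 20 = 160
  disc 4: 90 + 40 + 30 = 160
  disc 5: 50 + 40 + 40 + 30 = 160
This matches the lower bound, so 5 is optimal.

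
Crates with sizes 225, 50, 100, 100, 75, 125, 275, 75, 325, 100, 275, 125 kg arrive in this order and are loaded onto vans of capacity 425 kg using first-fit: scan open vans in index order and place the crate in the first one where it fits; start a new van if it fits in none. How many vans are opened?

  225 → van 1 (new)  [load 225/425]
  50 → van 1  [load 275/425]
  100 → van 1  [load 375/425]
  100 → van 2 (new)  [load 100/425]
  75 → van 2  [load 175/425]
  125 → van 2  [load 300/425]
  275 → van 3 (new)  [load 275/425]
  75 → van 2  [load 375/425]
  325 → van 4 (new)  [load 325/425]
  100 → van 3  [load 375/425]
  275 → van 5 (new)  [load 275/425]
  125 → van 5  [load 400/425]
5 vans opened.

5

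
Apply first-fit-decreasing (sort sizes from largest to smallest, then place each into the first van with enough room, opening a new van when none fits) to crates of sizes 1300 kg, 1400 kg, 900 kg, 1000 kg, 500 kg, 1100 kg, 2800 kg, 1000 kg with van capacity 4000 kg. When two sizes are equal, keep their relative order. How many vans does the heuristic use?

Sorted descending: 2800, 1400, 1300, 1100, 1000, 1000, 900, 500.
  2800 → van 1 (new)  [load 2800/4000]
  1400 → van 2 (new)  [load 1400/4000]
  1300 → van 2  [load 2700/4000]
  1100 → van 1  [load 3900/4000]
  1000 → van 2  [load 3700/4000]
  1000 → van 3 (new)  [load 1000/4000]
  900 → van 3  [load 1900/4000]
  500 → van 3  [load 2400/4000]
3 vans opened.

3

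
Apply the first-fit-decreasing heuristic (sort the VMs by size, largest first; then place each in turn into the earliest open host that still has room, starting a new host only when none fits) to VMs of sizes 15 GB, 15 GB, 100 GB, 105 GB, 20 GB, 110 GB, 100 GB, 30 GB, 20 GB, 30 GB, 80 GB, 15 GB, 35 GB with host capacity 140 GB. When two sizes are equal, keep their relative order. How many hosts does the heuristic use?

Sorted descending: 110, 105, 100, 100, 80, 35, 30, 30, 20, 20, 15, 15, 15.
  110 → host 1 (new)  [load 110/140]
  105 → host 2 (new)  [load 105/140]
  100 → host 3 (new)  [load 100/140]
  100 → host 4 (new)  [load 100/140]
  80 → host 5 (new)  [load 80/140]
  35 → host 2  [load 140/140]
  30 → host 1  [load 140/140]
  30 → host 3  [load 130/140]
  20 → host 4  [load 120/140]
  20 → host 4  [load 140/140]
  15 → host 5  [load 95/140]
  15 → host 5  [load 110/140]
  15 → host 5  [load 125/140]
5 hosts opened.

5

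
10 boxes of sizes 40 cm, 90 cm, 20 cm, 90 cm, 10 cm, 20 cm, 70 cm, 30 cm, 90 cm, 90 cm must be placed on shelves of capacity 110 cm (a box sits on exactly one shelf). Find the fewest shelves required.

Total = 90 + 90 + 90 + 90 + 70 + 40 + 30 + 20 + 20 + 10 = 550 cm.
Lower bound: ⌈550/110⌉ = 5 shelves.
A packing using 6 shelves:
  shelf 1: 90 + 20 = 110
  shelf 2: 90 + 20 = 110
  shelf 3: 90 + 10 = 100
  shelf 4: 90 = 90
  shelf 5: 70 + 40 = 110
  shelf 6: 30 = 30
No arrangement into 5 shelves stays within capacity, so 6 is optimal.

6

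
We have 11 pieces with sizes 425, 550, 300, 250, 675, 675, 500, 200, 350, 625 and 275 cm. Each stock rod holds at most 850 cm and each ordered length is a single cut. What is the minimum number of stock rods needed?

Total = 675 + 675 + 625 + 550 + 500 + 425 + 350 + 300 + 275 + 250 + 200 = 4825 cm.
Lower bound: ⌈4825/850⌉ = 6 stock rods.
A packing using 7 stock rods:
  stock rod 1: 675 = 675
  stock rod 2: 675 = 675
  stock rod 3: 625 + 200 = 825
  stock rod 4: 550 + 300 = 850
  stock rod 5: 500 + 350 = 850
  stock rod 6: 425 + 275 = 700
  stock rod 7: 250 = 250
No arrangement into 6 stock rods stays within capacity, so 7 is optimal.

7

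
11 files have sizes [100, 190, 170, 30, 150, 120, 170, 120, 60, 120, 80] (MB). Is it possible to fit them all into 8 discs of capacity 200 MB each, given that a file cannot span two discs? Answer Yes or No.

Yes

A valid assignment using 8 discs:
  disc 1: 190 = 190
  disc 2: 170 + 30 = 200
  disc 3: 170 = 170
  disc 4: 150 = 150
  disc 5: 120 + 80 = 200
  disc 6: 120 + 60 = 180
  disc 7: 120 = 120
  disc 8: 100 = 100
Every load is within 200 MB, so 8 discs suffice.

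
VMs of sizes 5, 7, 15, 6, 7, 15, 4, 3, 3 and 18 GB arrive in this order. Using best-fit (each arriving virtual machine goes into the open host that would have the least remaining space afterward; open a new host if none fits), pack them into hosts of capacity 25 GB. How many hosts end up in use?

  5 → host 1 (new)  [load 5/25]
  7 → host 1  [load 12/25]
  15 → host 2 (new)  [load 15/25]
  6 → host 2  [load 21/25]
  7 → host 1  [load 19/25]
  15 → host 3 (new)  [load 15/25]
  4 → host 2  [load 25/25]
  3 → host 1  [load 22/25]
  3 → host 1  [load 25/25]
  18 → host 4 (new)  [load 18/25]
4 hosts opened.

4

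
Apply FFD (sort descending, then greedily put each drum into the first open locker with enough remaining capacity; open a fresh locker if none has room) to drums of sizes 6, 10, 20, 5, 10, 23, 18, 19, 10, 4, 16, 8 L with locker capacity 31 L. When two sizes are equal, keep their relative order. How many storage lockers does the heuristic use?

Sorted descending: 23, 20, 19, 18, 16, 10, 10, 10, 8, 6, 5, 4.
  23 → locker 1 (new)  [load 23/31]
  20 → locker 2 (new)  [load 20/31]
  19 → locker 3 (new)  [load 19/31]
  18 → locker 4 (new)  [load 18/31]
  16 → locker 5 (new)  [load 16/31]
  10 → locker 2  [load 30/31]
  10 → locker 3  [load 29/31]
  10 → locker 4  [load 28/31]
  8 → locker 1  [load 31/31]
  6 → locker 5  [load 22/31]
  5 → locker 5  [load 27/31]
  4 → locker 5  [load 31/31]
5 storage lockers opened.

5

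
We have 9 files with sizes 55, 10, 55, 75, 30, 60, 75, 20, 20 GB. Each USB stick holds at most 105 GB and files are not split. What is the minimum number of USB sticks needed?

Total = 75 + 75 + 60 + 55 + 55 + 30 + 20 + 20 + 10 = 400 GB.
Lower bound: ⌈400/105⌉ = 4 USB sticks.
Also, 5 files each exceed 105/2 GB, and no two of those can share a USB stick, so at least 5 USB sticks are needed.
A packing using 5 USB sticks:
  USB stick 1: 75 + 30 = 105
  USB stick 2: 75 + 20 + 10 = 105
  USB stick 3: 60 + 20 = 80
  USB stick 4: 55 = 55
  USB stick 5: 55 = 55
This matches the lower bound, so 5 is optimal.

5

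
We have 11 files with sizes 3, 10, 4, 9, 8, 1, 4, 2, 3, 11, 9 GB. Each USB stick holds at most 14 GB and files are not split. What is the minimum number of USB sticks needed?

Total = 11 + 10 + 9 + 9 + 8 + 4 + 4 + 3 + 3 + 2 + 1 = 64 GB.
Lower bound: ⌈64/14⌉ = 5 USB sticks.
A packing using 5 USB sticks:
  USB stick 1: 11 + 3 = 14
  USB stick 2: 10 + 4 = 14
  USB stick 3: 9 + 4 + 1 = 14
  USB stick 4: 9 + 3 + 2 = 14
  USB stick 5: 8 = 8
This matches the lower bound, so 5 is optimal.

5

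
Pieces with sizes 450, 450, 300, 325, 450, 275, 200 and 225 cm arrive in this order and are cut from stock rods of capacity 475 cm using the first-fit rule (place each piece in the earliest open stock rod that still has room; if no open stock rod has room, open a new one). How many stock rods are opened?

  450 → stock rod 1 (new)  [load 450/475]
  450 → stock rod 2 (new)  [load 450/475]
  300 → stock rod 3 (new)  [load 300/475]
  325 → stock rod 4 (new)  [load 325/475]
  450 → stock rod 5 (new)  [load 450/475]
  275 → stock rod 6 (new)  [load 275/475]
  200 → stock rod 6  [load 475/475]
  225 → stock rod 7 (new)  [load 225/475]
7 stock rods opened.

7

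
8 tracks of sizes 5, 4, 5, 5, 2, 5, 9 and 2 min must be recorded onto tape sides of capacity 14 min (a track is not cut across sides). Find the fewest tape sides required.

Total = 9 + 5 + 5 + 5 + 5 + 4 + 2 + 2 = 37 min.
Lower bound: ⌈37/14⌉ = 3 tape sides.
A packing using 3 tape sides:
  side 1: 9 + 5 = 14
  side 2: 5 + 5 + 4 = 14
  side 3: 5 + 2 + 2 = 9
This matches the lower bound, so 3 is optimal.

3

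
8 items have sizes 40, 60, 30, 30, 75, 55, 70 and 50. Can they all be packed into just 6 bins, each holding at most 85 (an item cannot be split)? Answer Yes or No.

Yes

A valid assignment using 6 bins:
  bin 1: 75 = 75
  bin 2: 70 = 70
  bin 3: 60 = 60
  bin 4: 55 + 30 = 85
  bin 5: 50 + 30 = 80
  bin 6: 40 = 40
Every load is within 85, so 6 bins suffice.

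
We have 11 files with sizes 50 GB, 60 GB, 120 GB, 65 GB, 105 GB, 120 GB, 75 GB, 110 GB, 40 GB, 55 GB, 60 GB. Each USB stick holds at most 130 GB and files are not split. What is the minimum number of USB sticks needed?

8

Total = 120 + 120 + 110 + 105 + 75 + 65 + 60 + 60 + 55 + 50 + 40 = 860 GB.
Lower bound: ⌈860/130⌉ = 7 USB sticks.
A packing using 8 USB sticks:
  USB stick 1: 120 = 120
  USB stick 2: 120 = 120
  USB stick 3: 110 = 110
  USB stick 4: 105 = 105
  USB stick 5: 75 + 55 = 130
  USB stick 6: 65 + 60 = 125
  USB stick 7: 60 + 50 = 110
  USB stick 8: 40 = 40
No arrangement into 7 USB sticks stays within capacity, so 8 is optimal.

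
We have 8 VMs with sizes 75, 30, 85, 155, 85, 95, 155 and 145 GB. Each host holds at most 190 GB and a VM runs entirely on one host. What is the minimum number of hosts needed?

5

Total = 155 + 155 + 145 + 95 + 85 + 85 + 75 + 30 = 825 GB.
Lower bound: ⌈825/190⌉ = 5 hosts.
A packing using 5 hosts:
  host 1: 155 + 30 = 185
  host 2: 155 = 155
  host 3: 145 = 145
  host 4: 95 + 85 = 180
  host 5: 85 + 75 = 160
This matches the lower bound, so 5 is optimal.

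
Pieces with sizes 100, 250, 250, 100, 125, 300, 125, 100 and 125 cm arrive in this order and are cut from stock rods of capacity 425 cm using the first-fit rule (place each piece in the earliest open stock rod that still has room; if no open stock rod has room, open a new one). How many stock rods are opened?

  100 → stock rod 1 (new)  [load 100/425]
  250 → stock rod 1  [load 350/425]
  250 → stock rod 2 (new)  [load 250/425]
  100 → stock rod 2  [load 350/425]
  125 → stock rod 3 (new)  [load 125/425]
  300 → stock rod 3  [load 425/425]
  125 → stock rod 4 (new)  [load 125/425]
  100 → stock rod 4  [load 225/425]
  125 → stock rod 4  [load 350/425]
4 stock rods opened.

4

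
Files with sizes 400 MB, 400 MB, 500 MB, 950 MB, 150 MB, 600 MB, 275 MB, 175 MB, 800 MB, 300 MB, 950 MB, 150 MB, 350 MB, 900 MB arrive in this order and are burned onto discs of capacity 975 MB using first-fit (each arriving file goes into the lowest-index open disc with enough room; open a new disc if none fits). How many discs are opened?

  400 → disc 1 (new)  [load 400/975]
  400 → disc 1  [load 800/975]
  500 → disc 2 (new)  [load 500/975]
  950 → disc 3 (new)  [load 950/975]
  150 → disc 1  [load 950/975]
  600 → disc 4 (new)  [load 600/975]
  275 → disc 2  [load 775/975]
  175 → disc 2  [load 950/975]
  800 → disc 5 (new)  [load 800/975]
  300 → disc 4  [load 900/975]
  950 → disc 6 (new)  [load 950/975]
  150 → disc 5  [load 950/975]
  350 → disc 7 (new)  [load 350/975]
  900 → disc 8 (new)  [load 900/975]
8 discs opened.

8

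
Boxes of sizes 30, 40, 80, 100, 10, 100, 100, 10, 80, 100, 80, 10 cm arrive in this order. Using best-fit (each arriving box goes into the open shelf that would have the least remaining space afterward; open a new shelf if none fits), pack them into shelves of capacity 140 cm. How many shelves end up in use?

  30 → shelf 1 (new)  [load 30/140]
  40 → shelf 1  [load 70/140]
  80 → shelf 2 (new)  [load 80/140]
  100 → shelf 3 (new)  [load 100/140]
  10 → shelf 3  [load 110/140]
  100 → shelf 4 (new)  [load 100/140]
  100 → shelf 5 (new)  [load 100/140]
  10 → shelf 3  [load 120/140]
  80 → shelf 6 (new)  [load 80/140]
  100 → shelf 7 (new)  [load 100/140]
  80 → shelf 8 (new)  [load 80/140]
  10 → shelf 3  [load 130/140]
8 shelves opened.

8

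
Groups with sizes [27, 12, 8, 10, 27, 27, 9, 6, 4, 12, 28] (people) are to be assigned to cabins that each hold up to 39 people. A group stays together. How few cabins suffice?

5

Total = 28 + 27 + 27 + 27 + 12 + 12 + 10 + 9 + 8 + 6 + 4 = 170 people.
Lower bound: ⌈170/39⌉ = 5 cabins.
A packing using 5 cabins:
  cabin 1: 28 + 10 = 38
  cabin 2: 27 + 12 = 39
  cabin 3: 27 + 12 = 39
  cabin 4: 27 + 9 = 36
  cabin 5: 8 + 6 + 4 = 18
This matches the lower bound, so 5 is optimal.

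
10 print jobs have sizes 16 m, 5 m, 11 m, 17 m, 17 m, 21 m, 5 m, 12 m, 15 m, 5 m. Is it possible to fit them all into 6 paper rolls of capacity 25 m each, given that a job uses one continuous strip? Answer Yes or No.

A valid assignment using 6 paper rolls:
  roll 1: 21 = 21
  roll 2: 17 + 5 = 22
  roll 3: 17 + 5 = 22
  roll 4: 16 + 5 = 21
  roll 5: 15 = 15
  roll 6: 12 + 11 = 23
Every load is within 25 m, so 6 paper rolls suffice.

Yes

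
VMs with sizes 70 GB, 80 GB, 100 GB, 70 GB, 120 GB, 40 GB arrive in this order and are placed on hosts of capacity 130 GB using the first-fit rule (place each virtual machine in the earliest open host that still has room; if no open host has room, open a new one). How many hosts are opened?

  70 → host 1 (new)  [load 70/130]
  80 → host 2 (new)  [load 80/130]
  100 → host 3 (new)  [load 100/130]
  70 → host 4 (new)  [load 70/130]
  120 → host 5 (new)  [load 120/130]
  40 → host 1  [load 110/130]
5 hosts opened.

5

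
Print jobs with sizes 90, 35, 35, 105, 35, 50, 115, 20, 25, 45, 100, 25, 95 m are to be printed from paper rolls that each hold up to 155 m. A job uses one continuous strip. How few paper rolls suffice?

Total = 115 + 105 + 100 + 95 + 90 + 50 + 45 + 35 + 35 + 35 + 25 + 25 + 20 = 775 m.
Lower bound: ⌈775/155⌉ = 5 paper rolls.
A packing using 6 paper rolls:
  roll 1: 115 + 35 = 150
  roll 2: 105 + 50 = 155
  roll 3: 100 + 45 = 145
  roll 4: 95 + 35 + 25 = 155
  roll 5: 90 + 35 + 25 = 150
  roll 6: 20 = 20
No arrangement into 5 paper rolls stays within capacity, so 6 is optimal.

6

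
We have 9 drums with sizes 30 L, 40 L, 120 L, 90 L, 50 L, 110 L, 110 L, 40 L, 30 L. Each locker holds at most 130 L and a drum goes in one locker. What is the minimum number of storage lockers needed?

Total = 120 + 110 + 110 + 90 + 50 + 40 + 40 + 30 + 30 = 620 L.
Lower bound: ⌈620/130⌉ = 5 storage lockers.
A packing using 6 storage lockers:
  locker 1: 120 = 120
  locker 2: 110 = 110
  locker 3: 110 = 110
  locker 4: 90 + 40 = 130
  locker 5: 50 + 40 + 30 = 120
  locker 6: 30 = 30
No arrangement into 5 storage lockers stays within capacity, so 6 is optimal.

6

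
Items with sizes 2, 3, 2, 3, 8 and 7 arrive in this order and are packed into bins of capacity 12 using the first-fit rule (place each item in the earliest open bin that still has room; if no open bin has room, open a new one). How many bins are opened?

  2 → bin 1 (new)  [load 2/12]
  3 → bin 1  [load 5/12]
  2 → bin 1  [load 7/12]
  3 → bin 1  [load 10/12]
  8 → bin 2 (new)  [load 8/12]
  7 → bin 3 (new)  [load 7/12]
3 bins opened.

3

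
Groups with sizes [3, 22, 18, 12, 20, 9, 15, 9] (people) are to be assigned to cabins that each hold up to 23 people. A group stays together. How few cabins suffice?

Total = 22 + 20 + 18 + 15 + 12 + 9 + 9 + 3 = 108 people.
Lower bound: ⌈108/23⌉ = 5 cabins.
A packing using 6 cabins:
  cabin 1: 22 = 22
  cabin 2: 20 + 3 = 23
  cabin 3: 18 = 18
  cabin 4: 15 = 15
  cabin 5: 12 + 9 = 21
  cabin 6: 9 = 9
No arrangement into 5 cabins stays within capacity, so 6 is optimal.

6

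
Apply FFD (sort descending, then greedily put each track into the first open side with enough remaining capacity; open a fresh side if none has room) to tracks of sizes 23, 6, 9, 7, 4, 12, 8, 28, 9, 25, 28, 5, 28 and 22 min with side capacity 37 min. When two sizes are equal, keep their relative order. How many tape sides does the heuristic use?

Sorted descending: 28, 28, 28, 25, 23, 22, 12, 9, 9, 8, 7, 6, 5, 4.
  28 → side 1 (new)  [load 28/37]
  28 → side 2 (new)  [load 28/37]
  28 → side 3 (new)  [load 28/37]
  25 → side 4 (new)  [load 25/37]
  23 → side 5 (new)  [load 23/37]
  22 → side 6 (new)  [load 22/37]
  12 → side 4  [load 37/37]
  9 → side 1  [load 37/37]
  9 → side 2  [load 37/37]
  8 → side 3  [load 36/37]
  7 → side 5  [load 30/37]
  6 → side 5  [load 36/37]
  5 → side 6  [load 27/37]
  4 → side 6  [load 31/37]
6 tape sides opened.

6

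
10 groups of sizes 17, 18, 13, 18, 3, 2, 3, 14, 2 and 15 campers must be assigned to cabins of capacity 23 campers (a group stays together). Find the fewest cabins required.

6

Total = 18 + 18 + 17 + 15 + 14 + 13 + 3 + 3 + 2 + 2 = 105 campers.
Lower bound: ⌈105/23⌉ = 5 cabins.
Also, 6 groups each exceed 23/2 campers, and no two of those can share a cabin, so at least 6 cabins are needed.
A packing using 6 cabins:
  cabin 1: 18 + 3 + 2 = 23
  cabin 2: 18 + 3 + 2 = 23
  cabin 3: 17 = 17
  cabin 4: 15 = 15
  cabin 5: 14 = 14
  cabin 6: 13 = 13
This matches the lower bound, so 6 is optimal.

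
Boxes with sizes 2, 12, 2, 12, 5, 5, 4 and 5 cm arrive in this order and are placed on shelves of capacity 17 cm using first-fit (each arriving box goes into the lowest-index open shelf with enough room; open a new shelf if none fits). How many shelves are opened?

3

  2 → shelf 1 (new)  [load 2/17]
  12 → shelf 1  [load 14/17]
  2 → shelf 1  [load 16/17]
  12 → shelf 2 (new)  [load 12/17]
  5 → shelf 2  [load 17/17]
  5 → shelf 3 (new)  [load 5/17]
  4 → shelf 3  [load 9/17]
  5 → shelf 3  [load 14/17]
3 shelves opened.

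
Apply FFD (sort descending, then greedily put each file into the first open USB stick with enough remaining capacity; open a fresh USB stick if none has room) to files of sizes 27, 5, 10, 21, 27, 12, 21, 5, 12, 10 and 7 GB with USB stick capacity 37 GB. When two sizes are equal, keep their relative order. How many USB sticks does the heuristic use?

Sorted descending: 27, 27, 21, 21, 12, 12, 10, 10, 7, 5, 5.
  27 → USB stick 1 (new)  [load 27/37]
  27 → USB stick 2 (new)  [load 27/37]
  21 → USB stick 3 (new)  [load 21/37]
  21 → USB stick 4 (new)  [load 21/37]
  12 → USB stick 3  [load 33/37]
  12 → USB stick 4  [load 33/37]
  10 → USB stick 1  [load 37/37]
  10 → USB stick 2  [load 37/37]
  7 → USB stick 5 (new)  [load 7/37]
  5 → USB stick 5  [load 12/37]
  5 → USB stick 5  [load 17/37]
5 USB sticks opened.

5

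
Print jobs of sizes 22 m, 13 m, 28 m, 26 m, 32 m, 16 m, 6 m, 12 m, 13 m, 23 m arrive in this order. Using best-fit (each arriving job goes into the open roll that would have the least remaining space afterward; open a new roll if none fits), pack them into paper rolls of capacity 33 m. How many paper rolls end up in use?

7

  22 → roll 1 (new)  [load 22/33]
  13 → roll 2 (new)  [load 13/33]
  28 → roll 3 (new)  [load 28/33]
  26 → roll 4 (new)  [load 26/33]
  32 → roll 5 (new)  [load 32/33]
  16 → roll 2  [load 29/33]
  6 → roll 4  [load 32/33]
  12 → roll 6 (new)  [load 12/33]
  13 → roll 6  [load 25/33]
  23 → roll 7 (new)  [load 23/33]
7 paper rolls opened.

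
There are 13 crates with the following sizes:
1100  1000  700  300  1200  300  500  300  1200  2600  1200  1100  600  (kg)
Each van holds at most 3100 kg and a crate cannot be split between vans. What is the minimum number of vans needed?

4

Total = 2600 + 1200 + 1200 + 1200 + 1100 + 1100 + 1000 + 700 + 600 + 500 + 300 + 300 + 300 = 12100 kg.
Lower bound: ⌈12100/3100⌉ = 4 vans.
A packing using 4 vans:
  van 1: 2600 + 500 = 3100
  van 2: 1200 + 1200 + 700 = 3100
  van 3: 1200 + 1100 + 600 = 2900
  van 4: 1100 + 1000 + 300 + 300 + 300 = 3000
This matches the lower bound, so 4 is optimal.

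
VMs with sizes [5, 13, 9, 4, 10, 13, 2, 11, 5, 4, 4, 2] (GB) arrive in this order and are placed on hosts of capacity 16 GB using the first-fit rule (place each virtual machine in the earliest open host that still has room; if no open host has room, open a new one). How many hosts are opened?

6

  5 → host 1 (new)  [load 5/16]
  13 → host 2 (new)  [load 13/16]
  9 → host 1  [load 14/16]
  4 → host 3 (new)  [load 4/16]
  10 → host 3  [load 14/16]
  13 → host 4 (new)  [load 13/16]
  2 → host 1  [load 16/16]
  11 → host 5 (new)  [load 11/16]
  5 → host 5  [load 16/16]
  4 → host 6 (new)  [load 4/16]
  4 → host 6  [load 8/16]
  2 → host 2  [load 15/16]
6 hosts opened.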